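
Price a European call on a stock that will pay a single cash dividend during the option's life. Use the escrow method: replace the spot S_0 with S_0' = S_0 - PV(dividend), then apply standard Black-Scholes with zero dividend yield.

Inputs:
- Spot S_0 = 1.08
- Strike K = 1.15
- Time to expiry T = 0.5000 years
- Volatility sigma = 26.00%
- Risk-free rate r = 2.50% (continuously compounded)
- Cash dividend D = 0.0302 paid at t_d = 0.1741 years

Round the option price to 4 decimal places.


Answer: Price = 0.0443

Derivation:
PV(D) = D * exp(-r * t_d) = 0.0302 * 0.99565696 = 0.03006884
S_0' = S_0 - PV(D) = 1.0800 - 0.03006884 = 1.04993116
d1 = (ln(S_0'/K) + (r + sigma^2/2)*T) / (sigma*sqrt(T)) = -0.33526294
d2 = d1 - sigma*sqrt(T) = -0.51911071
exp(-rT) = 0.98757780
N(d1) = 0.36871337; N(d2) = 0.30184177
C = S_0' * N(d1) - K * exp(-rT) * N(d2) = 1.04993116 * 0.36871337 - 1.1500 * 0.98757780 * 0.30184177 = 0.0443


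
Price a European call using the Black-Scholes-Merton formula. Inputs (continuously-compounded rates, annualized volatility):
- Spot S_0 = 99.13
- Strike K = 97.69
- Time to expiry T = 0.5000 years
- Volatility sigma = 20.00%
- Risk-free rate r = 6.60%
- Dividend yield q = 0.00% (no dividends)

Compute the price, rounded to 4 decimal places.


Answer: Price = 8.0699

Derivation:
d1 = (ln(S/K) + (r - q + 0.5*sigma^2) * T) / (sigma * sqrt(T)) = 0.40752629
d2 = d1 - sigma * sqrt(T) = 0.26610493
exp(-rT) = 0.96753856; exp(-qT) = 1.00000000
C = S_0 * exp(-qT) * N(d1) - K * exp(-rT) * N(d2)
N(d1) = 0.65818925; N(d2) = 0.60492080
C = 99.1300 * 1.00000000 * 0.65818925 - 97.6900 * 0.96753856 * 0.60492080 = 8.0699


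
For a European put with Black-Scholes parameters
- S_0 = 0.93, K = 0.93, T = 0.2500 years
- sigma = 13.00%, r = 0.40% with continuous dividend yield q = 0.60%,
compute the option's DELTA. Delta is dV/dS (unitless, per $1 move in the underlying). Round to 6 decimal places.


Answer: Delta = -0.489370

Derivation:
d1 = 0.0248076923; d2 = -0.0401923077
phi(d1) = 0.3988195404; exp(-qT) = 0.9985011244; exp(-rT) = 0.9990004998
N(-d1) = 0.4901041777
Delta = -exp(-qT) * N(-d1) = -0.9985011244 * 0.4901041777 = -0.489370


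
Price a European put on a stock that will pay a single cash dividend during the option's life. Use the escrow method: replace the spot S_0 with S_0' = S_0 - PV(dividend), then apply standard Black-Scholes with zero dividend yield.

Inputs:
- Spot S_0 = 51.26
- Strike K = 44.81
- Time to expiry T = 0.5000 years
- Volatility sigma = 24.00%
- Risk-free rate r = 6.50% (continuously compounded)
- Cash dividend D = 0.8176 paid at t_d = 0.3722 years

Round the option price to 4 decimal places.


Answer: Price = 0.8082

Derivation:
PV(D) = D * exp(-r * t_d) = 0.8176 * 0.97609730 = 0.79805716
S_0' = S_0 - PV(D) = 51.2600 - 0.79805716 = 50.46194284
d1 = (ln(S_0'/K) + (r + sigma^2/2)*T) / (sigma*sqrt(T)) = 0.97632659
d2 = d1 - sigma*sqrt(T) = 0.80662096
exp(-rT) = 0.96802245
N(-d1) = 0.16445132; N(-d2) = 0.20994245
P = K * exp(-rT) * N(-d2) - S_0' * N(-d1) = 44.8100 * 0.96802245 * 0.20994245 - 50.46194284 * 0.16445132 = 0.8082


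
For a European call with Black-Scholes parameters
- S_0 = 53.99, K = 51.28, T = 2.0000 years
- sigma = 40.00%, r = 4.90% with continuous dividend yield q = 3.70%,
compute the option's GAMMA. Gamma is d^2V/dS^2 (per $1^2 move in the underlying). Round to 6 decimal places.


Answer: Gamma = 0.011124

Derivation:
d1 = 0.4163056378; d2 = -0.1493797872
phi(d1) = 0.3658273694; exp(-qT) = 0.9286716938; exp(-rT) = 0.9066489038
Gamma = exp(-qT) * phi(d1) / (S * sigma * sqrt(T)) = 0.9286716938 * 0.3658273694 / (53.9900 * 0.4000 * 1.4142135624) = 0.011124


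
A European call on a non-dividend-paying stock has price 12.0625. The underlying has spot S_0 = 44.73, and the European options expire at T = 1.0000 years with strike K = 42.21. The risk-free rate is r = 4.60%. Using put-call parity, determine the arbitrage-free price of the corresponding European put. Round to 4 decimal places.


Answer: Put price = 7.6448

Derivation:
Put-call parity: C - P = S_0 * exp(-qT) - K * exp(-rT).
S_0 * exp(-qT) = 44.7300 * 1.00000000 = 44.73000000
K * exp(-rT) = 42.2100 * 0.95504196 = 40.31232122
P = C - S*exp(-qT) + K*exp(-rT)
P = 12.0625 - 44.73000000 + 40.31232122 = 7.6448


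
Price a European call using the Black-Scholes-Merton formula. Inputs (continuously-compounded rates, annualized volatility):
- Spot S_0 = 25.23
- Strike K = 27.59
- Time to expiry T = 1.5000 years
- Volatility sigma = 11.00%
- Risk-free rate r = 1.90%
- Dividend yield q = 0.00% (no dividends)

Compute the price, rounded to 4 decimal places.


Answer: Price = 0.7454

Derivation:
d1 = (ln(S/K) + (r - q + 0.5*sigma^2) * T) / (sigma * sqrt(T)) = -0.38482690
d2 = d1 - sigma * sqrt(T) = -0.51954884
exp(-rT) = 0.97190229; exp(-qT) = 1.00000000
C = S_0 * exp(-qT) * N(d1) - K * exp(-rT) * N(d2)
N(d1) = 0.35018283; N(d2) = 0.30168903
C = 25.2300 * 1.00000000 * 0.35018283 - 27.5900 * 0.97190229 * 0.30168903 = 0.7454


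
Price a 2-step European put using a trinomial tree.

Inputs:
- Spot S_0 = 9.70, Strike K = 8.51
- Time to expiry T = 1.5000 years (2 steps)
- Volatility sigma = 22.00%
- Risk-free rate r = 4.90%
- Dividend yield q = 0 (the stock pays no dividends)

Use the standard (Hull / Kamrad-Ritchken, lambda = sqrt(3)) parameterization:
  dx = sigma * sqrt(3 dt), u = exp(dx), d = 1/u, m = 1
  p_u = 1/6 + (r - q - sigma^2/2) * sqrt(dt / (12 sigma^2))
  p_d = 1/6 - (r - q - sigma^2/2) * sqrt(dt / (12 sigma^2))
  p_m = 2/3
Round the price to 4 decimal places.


dt = T/N = 0.750000; dx = sigma*sqrt(3*dt) = 0.330000
u = exp(dx) = 1.390968; d = 1/u = 0.718924
p_u = 0.194848, p_m = 0.666667, p_d = 0.138485
Discount per step: exp(-r*dt) = 0.963917
Stock lattice S(k, j) with j the centered position index:
  k=0: S(0,+0) = 9.7000
  k=1: S(1,-1) = 6.9736; S(1,+0) = 9.7000; S(1,+1) = 13.4924
  k=2: S(2,-2) = 5.0135; S(2,-1) = 6.9736; S(2,+0) = 9.7000; S(2,+1) = 13.4924; S(2,+2) = 18.7675
Terminal payoffs V(N, j) = max(K - S_T, 0):
  V(2,-2) = 3.496542; V(2,-1) = 1.536440; V(2,+0) = 0.000000; V(2,+1) = 0.000000; V(2,+2) = 0.000000
Backward induction: V(k, j) = exp(-r*dt) * [p_u * V(k+1, j+1) + p_m * V(k+1, j) + p_d * V(k+1, j-1)]
  V(1,-1) = exp(-r*dt) * [p_u*0.000000 + p_m*1.536440 + p_d*3.496542] = 1.454080
  V(1,+0) = exp(-r*dt) * [p_u*0.000000 + p_m*0.000000 + p_d*1.536440] = 0.205096
  V(1,+1) = exp(-r*dt) * [p_u*0.000000 + p_m*0.000000 + p_d*0.000000] = 0.000000
  V(0,+0) = exp(-r*dt) * [p_u*0.000000 + p_m*0.205096 + p_d*1.454080] = 0.325899

Answer: Price = V(0,0) = 0.3259


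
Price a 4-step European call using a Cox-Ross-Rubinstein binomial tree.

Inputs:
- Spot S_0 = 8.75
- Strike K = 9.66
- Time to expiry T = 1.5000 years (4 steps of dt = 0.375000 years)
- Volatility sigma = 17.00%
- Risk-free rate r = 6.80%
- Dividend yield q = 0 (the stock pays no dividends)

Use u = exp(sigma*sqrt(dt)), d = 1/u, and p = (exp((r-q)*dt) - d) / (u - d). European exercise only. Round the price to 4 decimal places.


Answer: Price = V(0,0) = 0.7625

Derivation:
dt = T/N = 0.375000
u = exp(sigma*sqrt(dt)) = 1.109715; d = 1/u = 0.901132
p = (exp((r-q)*dt) - d) / (u - d) = 0.597823
Discount per step: exp(-r*dt) = 0.974822
Stock lattice S(k, i) with i counting down-moves:
  k=0: S(0,0) = 8.7500
  k=1: S(1,0) = 9.7100; S(1,1) = 7.8849
  k=2: S(2,0) = 10.7753; S(2,1) = 8.7500; S(2,2) = 7.1053
  k=3: S(3,0) = 11.9576; S(3,1) = 9.7100; S(3,2) = 7.8849; S(3,3) = 6.4029
  k=4: S(4,0) = 13.2695; S(4,1) = 10.7753; S(4,2) = 8.7500; S(4,3) = 7.1053; S(4,4) = 5.7698
Terminal payoffs V(N, i) = max(S_T - K, 0):
  V(4,0) = 3.609484; V(4,1) = 1.115341; V(4,2) = 0.000000; V(4,3) = 0.000000; V(4,4) = 0.000000
Backward induction: V(k, i) = exp(-r*dt) * [p * V(k+1, i) + (1-p) * V(k+1, i+1)].
  V(3,0) = exp(-r*dt) * [p*3.609484 + (1-p)*1.115341] = 2.540775
  V(3,1) = exp(-r*dt) * [p*1.115341 + (1-p)*0.000000] = 0.649989
  V(3,2) = exp(-r*dt) * [p*0.000000 + (1-p)*0.000000] = 0.000000
  V(3,3) = exp(-r*dt) * [p*0.000000 + (1-p)*0.000000] = 0.000000
  V(2,0) = exp(-r*dt) * [p*2.540775 + (1-p)*0.649989] = 1.735520
  V(2,1) = exp(-r*dt) * [p*0.649989 + (1-p)*0.000000] = 0.378795
  V(2,2) = exp(-r*dt) * [p*0.000000 + (1-p)*0.000000] = 0.000000
  V(1,0) = exp(-r*dt) * [p*1.735520 + (1-p)*0.378795] = 1.159919
  V(1,1) = exp(-r*dt) * [p*0.378795 + (1-p)*0.000000] = 0.220751
  V(0,0) = exp(-r*dt) * [p*1.159919 + (1-p)*0.220751] = 0.762513


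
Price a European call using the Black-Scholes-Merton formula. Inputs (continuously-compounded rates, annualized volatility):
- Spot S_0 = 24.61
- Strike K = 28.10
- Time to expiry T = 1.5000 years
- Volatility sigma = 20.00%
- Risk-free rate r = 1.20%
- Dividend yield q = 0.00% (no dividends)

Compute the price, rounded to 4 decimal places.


Answer: Price = 1.3221

Derivation:
d1 = (ln(S/K) + (r - q + 0.5*sigma^2) * T) / (sigma * sqrt(T)) = -0.34544628
d2 = d1 - sigma * sqrt(T) = -0.59039525
exp(-rT) = 0.98216103; exp(-qT) = 1.00000000
C = S_0 * exp(-qT) * N(d1) - K * exp(-rT) * N(d2)
N(d1) = 0.36487944; N(d2) = 0.27746285
C = 24.6100 * 1.00000000 * 0.36487944 - 28.1000 * 0.98216103 * 0.27746285 = 1.3221


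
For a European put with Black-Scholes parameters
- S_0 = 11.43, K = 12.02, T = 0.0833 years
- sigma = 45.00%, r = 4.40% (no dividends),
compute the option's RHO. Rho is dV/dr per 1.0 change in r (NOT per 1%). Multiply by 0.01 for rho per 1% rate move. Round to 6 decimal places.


Answer: Rho = -0.662712

Derivation:
d1 = -0.2943622258; d2 = -0.4242400530
phi(d1) = 0.3820273435; exp(-qT) = 1.0000000000; exp(-rT) = 0.9963415086
N(-d2) = 0.6643046234
Rho = -K*T*exp(-rT)*N(-d2) = -12.0200 * 0.0833 * 0.9963415086 * 0.6643046234 = -0.662712


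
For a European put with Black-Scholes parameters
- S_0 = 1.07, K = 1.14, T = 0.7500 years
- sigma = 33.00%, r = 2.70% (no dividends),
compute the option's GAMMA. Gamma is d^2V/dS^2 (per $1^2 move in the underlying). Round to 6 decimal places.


d1 = -0.0079853278; d2 = -0.2937737111
phi(d1) = 0.3989295612; exp(-qT) = 1.0000000000; exp(-rT) = 0.9799536543
Gamma = exp(-qT) * phi(d1) / (S * sigma * sqrt(T)) = 1.0000000000 * 0.3989295612 / (1.0700 * 0.3300 * 0.8660254038) = 1.304571

Answer: Gamma = 1.304571


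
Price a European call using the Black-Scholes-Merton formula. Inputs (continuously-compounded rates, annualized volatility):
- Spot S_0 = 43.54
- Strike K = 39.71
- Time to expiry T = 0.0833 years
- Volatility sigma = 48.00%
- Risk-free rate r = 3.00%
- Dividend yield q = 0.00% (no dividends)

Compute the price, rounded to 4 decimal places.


d1 = (ln(S/K) + (r - q + 0.5*sigma^2) * T) / (sigma * sqrt(T)) = 0.75194829
d2 = d1 - sigma * sqrt(T) = 0.61341194
exp(-rT) = 0.99750412; exp(-qT) = 1.00000000
C = S_0 * exp(-qT) * N(d1) - K * exp(-rT) * N(d2)
N(d1) = 0.77395892; N(d2) = 0.73019800
C = 43.5400 * 1.00000000 * 0.77395892 - 39.7100 * 0.99750412 * 0.73019800 = 4.7744

Answer: Price = 4.7744


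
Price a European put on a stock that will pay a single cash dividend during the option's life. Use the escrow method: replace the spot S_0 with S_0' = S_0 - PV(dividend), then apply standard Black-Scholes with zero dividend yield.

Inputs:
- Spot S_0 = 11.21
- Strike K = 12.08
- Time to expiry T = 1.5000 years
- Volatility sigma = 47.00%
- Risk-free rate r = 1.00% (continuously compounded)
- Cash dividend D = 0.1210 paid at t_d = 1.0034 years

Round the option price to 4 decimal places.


Answer: Price = 3.0277

Derivation:
PV(D) = D * exp(-r * t_d) = 0.1210 * 0.99001617 = 0.11979196
S_0' = S_0 - PV(D) = 11.2100 - 0.11979196 = 11.09020804
d1 = (ln(S_0'/K) + (r + sigma^2/2)*T) / (sigma*sqrt(T)) = 0.16536031
d2 = d1 - sigma*sqrt(T) = -0.41026978
exp(-rT) = 0.98511194
N(-d1) = 0.43433020; N(-d2) = 0.65919597
P = K * exp(-rT) * N(-d2) - S_0' * N(-d1) = 12.0800 * 0.98511194 * 0.65919597 - 11.09020804 * 0.43433020 = 3.0277


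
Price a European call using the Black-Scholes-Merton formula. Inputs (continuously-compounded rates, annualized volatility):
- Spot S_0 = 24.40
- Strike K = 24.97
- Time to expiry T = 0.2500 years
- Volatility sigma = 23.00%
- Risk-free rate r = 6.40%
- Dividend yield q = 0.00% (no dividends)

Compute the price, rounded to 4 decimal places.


Answer: Price = 1.0381

Derivation:
d1 = (ln(S/K) + (r - q + 0.5*sigma^2) * T) / (sigma * sqrt(T)) = -0.00416932
d2 = d1 - sigma * sqrt(T) = -0.11916932
exp(-rT) = 0.98412732; exp(-qT) = 1.00000000
C = S_0 * exp(-qT) * N(d1) - K * exp(-rT) * N(d2)
N(d1) = 0.49833669; N(d2) = 0.45257061
C = 24.4000 * 1.00000000 * 0.49833669 - 24.9700 * 0.98412732 * 0.45257061 = 1.0381


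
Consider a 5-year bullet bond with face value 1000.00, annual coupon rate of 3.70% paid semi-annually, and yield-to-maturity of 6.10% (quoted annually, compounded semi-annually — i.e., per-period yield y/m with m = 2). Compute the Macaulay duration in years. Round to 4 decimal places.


Answer: Macaulay duration = 4.5839 years

Derivation:
Coupon per period c = face * coupon_rate / m = 18.500000
Periods per year m = 2; per-period yield y/m = 0.030500
Number of cashflows N = 10
Cashflows (t years, CF_t, discount factor 1/(1+y/m)^(m*t), PV):
  t = 0.5000: CF_t = 18.500000, DF = 0.970403, PV = 17.952450
  t = 1.0000: CF_t = 18.500000, DF = 0.941681, PV = 17.421107
  t = 1.5000: CF_t = 18.500000, DF = 0.913810, PV = 16.905489
  t = 2.0000: CF_t = 18.500000, DF = 0.886764, PV = 16.405133
  t = 2.5000: CF_t = 18.500000, DF = 0.860518, PV = 15.919585
  t = 3.0000: CF_t = 18.500000, DF = 0.835049, PV = 15.448409
  t = 3.5000: CF_t = 18.500000, DF = 0.810334, PV = 14.991178
  t = 4.0000: CF_t = 18.500000, DF = 0.786350, PV = 14.547480
  t = 4.5000: CF_t = 18.500000, DF = 0.763076, PV = 14.116914
  t = 5.0000: CF_t = 1018.500000, DF = 0.740491, PV = 754.190525
Price P = sum_t PV_t = 897.898269
Macaulay numerator sum_t t * PV_t:
  t * PV_t at t = 0.5000: 8.976225
  t * PV_t at t = 1.0000: 17.421107
  t * PV_t at t = 1.5000: 25.358234
  t * PV_t at t = 2.0000: 32.810265
  t * PV_t at t = 2.5000: 39.798963
  t * PV_t at t = 3.0000: 46.345226
  t * PV_t at t = 3.5000: 52.469122
  t * PV_t at t = 4.0000: 58.189919
  t * PV_t at t = 4.5000: 63.526112
  t * PV_t at t = 5.0000: 3770.952627
Macaulay duration D = (sum_t t * PV_t) / P = 4115.847800 / 897.898269 = 4.583869


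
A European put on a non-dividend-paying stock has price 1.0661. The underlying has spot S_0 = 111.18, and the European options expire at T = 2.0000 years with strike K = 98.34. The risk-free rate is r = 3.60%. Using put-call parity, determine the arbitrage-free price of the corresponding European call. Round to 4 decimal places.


Answer: Call price = 20.7377

Derivation:
Put-call parity: C - P = S_0 * exp(-qT) - K * exp(-rT).
S_0 * exp(-qT) = 111.1800 * 1.00000000 = 111.18000000
K * exp(-rT) = 98.3400 * 0.93053090 = 91.50840829
C = P + S*exp(-qT) - K*exp(-rT)
C = 1.0661 + 111.18000000 - 91.50840829 = 20.7377


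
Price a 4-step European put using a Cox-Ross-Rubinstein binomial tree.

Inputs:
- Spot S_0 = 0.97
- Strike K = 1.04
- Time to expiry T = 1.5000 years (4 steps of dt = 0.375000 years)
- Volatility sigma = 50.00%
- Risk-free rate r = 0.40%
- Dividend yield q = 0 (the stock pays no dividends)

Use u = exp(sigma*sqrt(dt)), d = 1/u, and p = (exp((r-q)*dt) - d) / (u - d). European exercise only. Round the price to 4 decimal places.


Answer: Price = V(0,0) = 0.2707

Derivation:
dt = T/N = 0.375000
u = exp(sigma*sqrt(dt)) = 1.358235; d = 1/u = 0.736250
p = (exp((r-q)*dt) - d) / (u - d) = 0.426459
Discount per step: exp(-r*dt) = 0.998501
Stock lattice S(k, i) with i counting down-moves:
  k=0: S(0,0) = 0.9700
  k=1: S(1,0) = 1.3175; S(1,1) = 0.7142
  k=2: S(2,0) = 1.7895; S(2,1) = 0.9700; S(2,2) = 0.5258
  k=3: S(3,0) = 2.4305; S(3,1) = 1.3175; S(3,2) = 0.7142; S(3,3) = 0.3871
  k=4: S(4,0) = 3.3012; S(4,1) = 1.7895; S(4,2) = 0.9700; S(4,3) = 0.5258; S(4,4) = 0.2850
Terminal payoffs V(N, i) = max(K - S_T, 0):
  V(4,0) = 0.000000; V(4,1) = 0.000000; V(4,2) = 0.070000; V(4,3) = 0.514199; V(4,4) = 0.754982
Backward induction: V(k, i) = exp(-r*dt) * [p * V(k+1, i) + (1-p) * V(k+1, i+1)].
  V(3,0) = exp(-r*dt) * [p*0.000000 + (1-p)*0.000000] = 0.000000
  V(3,1) = exp(-r*dt) * [p*0.000000 + (1-p)*0.070000] = 0.040088
  V(3,2) = exp(-r*dt) * [p*0.070000 + (1-p)*0.514199] = 0.324279
  V(3,3) = exp(-r*dt) * [p*0.514199 + (1-p)*0.754982] = 0.651320
  V(2,0) = exp(-r*dt) * [p*0.000000 + (1-p)*0.040088] = 0.022957
  V(2,1) = exp(-r*dt) * [p*0.040088 + (1-p)*0.324279] = 0.202779
  V(2,2) = exp(-r*dt) * [p*0.324279 + (1-p)*0.651320] = 0.511083
  V(1,0) = exp(-r*dt) * [p*0.022957 + (1-p)*0.202779] = 0.125903
  V(1,1) = exp(-r*dt) * [p*0.202779 + (1-p)*0.511083] = 0.379035
  V(0,0) = exp(-r*dt) * [p*0.125903 + (1-p)*0.379035] = 0.270678


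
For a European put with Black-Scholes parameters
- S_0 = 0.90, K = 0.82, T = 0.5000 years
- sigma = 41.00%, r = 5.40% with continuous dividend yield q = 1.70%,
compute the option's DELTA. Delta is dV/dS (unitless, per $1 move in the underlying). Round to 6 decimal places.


d1 = 0.5298658895; d2 = 0.2399521092
phi(d1) = 0.3466923597; exp(-qT) = 0.9915360229; exp(-rT) = 0.9733612415
N(-d1) = 0.2981024588
Delta = -exp(-qT) * N(-d1) = -0.9915360229 * 0.2981024588 = -0.295579

Answer: Delta = -0.295579


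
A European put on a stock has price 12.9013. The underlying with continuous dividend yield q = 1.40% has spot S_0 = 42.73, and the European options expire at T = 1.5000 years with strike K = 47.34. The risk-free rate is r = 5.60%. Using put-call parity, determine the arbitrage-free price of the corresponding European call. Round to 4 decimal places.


Put-call parity: C - P = S_0 * exp(-qT) - K * exp(-rT).
S_0 * exp(-qT) = 42.7300 * 0.97921896 = 41.84202636
K * exp(-rT) = 47.3400 * 0.91943126 = 43.52587566
C = P + S*exp(-qT) - K*exp(-rT)
C = 12.9013 + 41.84202636 - 43.52587566 = 11.2175

Answer: Call price = 11.2175


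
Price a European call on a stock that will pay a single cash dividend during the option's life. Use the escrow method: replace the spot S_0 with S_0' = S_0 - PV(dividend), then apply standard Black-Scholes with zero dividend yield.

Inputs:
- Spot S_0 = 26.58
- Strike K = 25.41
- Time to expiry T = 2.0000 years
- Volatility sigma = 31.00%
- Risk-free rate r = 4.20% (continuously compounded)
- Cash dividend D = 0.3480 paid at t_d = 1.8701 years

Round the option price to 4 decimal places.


PV(D) = D * exp(-r * t_d) = 0.3480 * 0.92446120 = 0.32171250
S_0' = S_0 - PV(D) = 26.5800 - 0.32171250 = 26.25828750
d1 = (ln(S_0'/K) + (r + sigma^2/2)*T) / (sigma*sqrt(T)) = 0.48571132
d2 = d1 - sigma*sqrt(T) = 0.04730512
exp(-rT) = 0.91943126
N(d1) = 0.68641407; N(d2) = 0.51886497
C = S_0' * N(d1) - K * exp(-rT) * N(d2) = 26.25828750 * 0.68641407 - 25.4100 * 0.91943126 * 0.51886497 = 5.9019

Answer: Price = 5.9019


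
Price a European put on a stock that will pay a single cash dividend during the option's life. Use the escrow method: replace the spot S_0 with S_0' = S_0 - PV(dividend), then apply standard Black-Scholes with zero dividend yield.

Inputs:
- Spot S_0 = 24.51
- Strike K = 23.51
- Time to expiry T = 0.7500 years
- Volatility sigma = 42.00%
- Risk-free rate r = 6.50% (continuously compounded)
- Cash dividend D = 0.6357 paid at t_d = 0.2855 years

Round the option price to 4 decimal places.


Answer: Price = 2.6438

Derivation:
PV(D) = D * exp(-r * t_d) = 0.6357 * 0.98161363 = 0.62401178
S_0' = S_0 - PV(D) = 24.5100 - 0.62401178 = 23.88598822
d1 = (ln(S_0'/K) + (r + sigma^2/2)*T) / (sigma*sqrt(T)) = 0.35951370
d2 = d1 - sigma*sqrt(T) = -0.00421697
exp(-rT) = 0.95241920
N(-d1) = 0.35960542; N(-d2) = 0.50168232
P = K * exp(-rT) * N(-d2) - S_0' * N(-d1) = 23.5100 * 0.95241920 * 0.50168232 - 23.88598822 * 0.35960542 = 2.6438


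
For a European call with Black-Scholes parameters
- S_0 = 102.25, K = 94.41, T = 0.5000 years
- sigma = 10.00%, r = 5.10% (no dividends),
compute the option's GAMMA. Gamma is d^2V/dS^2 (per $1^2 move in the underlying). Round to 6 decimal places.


d1 = 1.5241516281; d2 = 1.4534409500
phi(d1) = 0.1248730540; exp(-qT) = 1.0000000000; exp(-rT) = 0.9748223790
Gamma = exp(-qT) * phi(d1) / (S * sigma * sqrt(T)) = 1.0000000000 * 0.1248730540 / (102.2500 * 0.1000 * 0.7071067812) = 0.017271

Answer: Gamma = 0.017271


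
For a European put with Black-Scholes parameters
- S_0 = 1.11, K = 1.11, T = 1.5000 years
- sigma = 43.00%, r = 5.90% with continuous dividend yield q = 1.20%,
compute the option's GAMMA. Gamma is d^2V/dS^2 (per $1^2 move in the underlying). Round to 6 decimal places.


d1 = 0.3971876100; d2 = -0.1294526847
phi(d1) = 0.3686832031; exp(-qT) = 0.9821610324; exp(-rT) = 0.9153031107
Gamma = exp(-qT) * phi(d1) / (S * sigma * sqrt(T)) = 0.9821610324 * 0.3686832031 / (1.1100 * 0.4300 * 1.2247448714) = 0.619440

Answer: Gamma = 0.619440


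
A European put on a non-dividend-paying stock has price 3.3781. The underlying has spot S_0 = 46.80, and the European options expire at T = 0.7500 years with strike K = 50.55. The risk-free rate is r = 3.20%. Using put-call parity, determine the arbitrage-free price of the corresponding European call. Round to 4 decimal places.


Put-call parity: C - P = S_0 * exp(-qT) - K * exp(-rT).
S_0 * exp(-qT) = 46.8000 * 1.00000000 = 46.80000000
K * exp(-rT) = 50.5500 * 0.97628571 = 49.35124263
C = P + S*exp(-qT) - K*exp(-rT)
C = 3.3781 + 46.80000000 - 49.35124263 = 0.8269

Answer: Call price = 0.8269


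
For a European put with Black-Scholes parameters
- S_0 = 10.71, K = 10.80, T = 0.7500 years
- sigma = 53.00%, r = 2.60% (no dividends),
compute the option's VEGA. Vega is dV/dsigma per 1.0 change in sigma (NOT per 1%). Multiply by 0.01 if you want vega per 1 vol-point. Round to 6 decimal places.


Answer: Vega = 3.583013

Derivation:
d1 = 0.2537492567; d2 = -0.2052442073
phi(d1) = 0.3863031420; exp(-qT) = 1.0000000000; exp(-rT) = 0.9806888952
Vega = S * exp(-qT) * phi(d1) * sqrt(T) = 10.7100 * 1.0000000000 * 0.3863031420 * 0.8660254038 = 3.583013


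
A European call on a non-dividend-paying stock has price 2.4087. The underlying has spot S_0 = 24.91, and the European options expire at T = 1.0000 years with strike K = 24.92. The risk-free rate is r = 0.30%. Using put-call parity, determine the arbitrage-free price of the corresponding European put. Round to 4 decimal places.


Put-call parity: C - P = S_0 * exp(-qT) - K * exp(-rT).
S_0 * exp(-qT) = 24.9100 * 1.00000000 = 24.91000000
K * exp(-rT) = 24.9200 * 0.99700450 = 24.84535203
P = C - S*exp(-qT) + K*exp(-rT)
P = 2.4087 - 24.91000000 + 24.84535203 = 2.3441

Answer: Put price = 2.3441


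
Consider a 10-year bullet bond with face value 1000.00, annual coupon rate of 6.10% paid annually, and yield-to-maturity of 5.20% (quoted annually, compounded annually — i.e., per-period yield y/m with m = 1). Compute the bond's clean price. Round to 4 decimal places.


Coupon per period c = face * coupon_rate / m = 61.000000
Periods per year m = 1; per-period yield y/m = 0.052000
Number of cashflows N = 10
Cashflows (t years, CF_t, discount factor 1/(1+y/m)^(m*t), PV):
  t = 1.0000: CF_t = 61.000000, DF = 0.950570, PV = 57.984791
  t = 2.0000: CF_t = 61.000000, DF = 0.903584, PV = 55.118623
  t = 3.0000: CF_t = 61.000000, DF = 0.858920, PV = 52.394128
  t = 4.0000: CF_t = 61.000000, DF = 0.816464, PV = 49.804304
  t = 5.0000: CF_t = 61.000000, DF = 0.776106, PV = 47.342494
  t = 6.0000: CF_t = 61.000000, DF = 0.737744, PV = 45.002371
  t = 7.0000: CF_t = 61.000000, DF = 0.701277, PV = 42.777919
  t = 8.0000: CF_t = 61.000000, DF = 0.666613, PV = 40.663421
  t = 9.0000: CF_t = 61.000000, DF = 0.633663, PV = 38.653442
  t = 10.0000: CF_t = 1061.000000, DF = 0.602341, PV = 639.084060
Price P = sum_t PV_t = 1068.825554

Answer: Price = 1068.8256


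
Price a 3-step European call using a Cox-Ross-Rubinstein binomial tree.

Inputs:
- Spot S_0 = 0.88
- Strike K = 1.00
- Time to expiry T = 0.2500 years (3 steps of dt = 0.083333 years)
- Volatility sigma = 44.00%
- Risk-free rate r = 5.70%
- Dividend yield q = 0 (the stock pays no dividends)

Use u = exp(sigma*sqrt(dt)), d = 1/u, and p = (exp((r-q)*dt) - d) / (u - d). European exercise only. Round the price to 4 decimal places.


Answer: Price = V(0,0) = 0.0328

Derivation:
dt = T/N = 0.083333
u = exp(sigma*sqrt(dt)) = 1.135436; d = 1/u = 0.880719
p = (exp((r-q)*dt) - d) / (u - d) = 0.486981
Discount per step: exp(-r*dt) = 0.995261
Stock lattice S(k, i) with i counting down-moves:
  k=0: S(0,0) = 0.8800
  k=1: S(1,0) = 0.9992; S(1,1) = 0.7750
  k=2: S(2,0) = 1.1345; S(2,1) = 0.8800; S(2,2) = 0.6826
  k=3: S(3,0) = 1.2882; S(3,1) = 0.9992; S(3,2) = 0.7750; S(3,3) = 0.6012
Terminal payoffs V(N, i) = max(S_T - K, 0):
  V(3,0) = 0.288164; V(3,1) = 0.000000; V(3,2) = 0.000000; V(3,3) = 0.000000
Backward induction: V(k, i) = exp(-r*dt) * [p * V(k+1, i) + (1-p) * V(k+1, i+1)].
  V(2,0) = exp(-r*dt) * [p*0.288164 + (1-p)*0.000000] = 0.139665
  V(2,1) = exp(-r*dt) * [p*0.000000 + (1-p)*0.000000] = 0.000000
  V(2,2) = exp(-r*dt) * [p*0.000000 + (1-p)*0.000000] = 0.000000
  V(1,0) = exp(-r*dt) * [p*0.139665 + (1-p)*0.000000] = 0.067692
  V(1,1) = exp(-r*dt) * [p*0.000000 + (1-p)*0.000000] = 0.000000
  V(0,0) = exp(-r*dt) * [p*0.067692 + (1-p)*0.000000] = 0.032808


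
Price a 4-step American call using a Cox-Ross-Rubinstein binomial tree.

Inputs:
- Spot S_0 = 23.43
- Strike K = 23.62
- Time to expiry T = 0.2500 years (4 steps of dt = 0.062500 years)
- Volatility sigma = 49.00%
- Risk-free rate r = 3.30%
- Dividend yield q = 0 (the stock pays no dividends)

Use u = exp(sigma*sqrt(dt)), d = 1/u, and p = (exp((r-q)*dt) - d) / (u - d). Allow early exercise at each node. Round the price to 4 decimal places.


Answer: Price = V(0,0) = 2.1831

Derivation:
dt = T/N = 0.062500
u = exp(sigma*sqrt(dt)) = 1.130319; d = 1/u = 0.884706
p = (exp((r-q)*dt) - d) / (u - d) = 0.477819
Discount per step: exp(-r*dt) = 0.997940
Stock lattice S(k, i) with i counting down-moves:
  k=0: S(0,0) = 23.4300
  k=1: S(1,0) = 26.4834; S(1,1) = 20.7287
  k=2: S(2,0) = 29.9347; S(2,1) = 23.4300; S(2,2) = 18.3388
  k=3: S(3,0) = 33.8357; S(3,1) = 26.4834; S(3,2) = 20.7287; S(3,3) = 16.2244
  k=4: S(4,0) = 38.2452; S(4,1) = 29.9347; S(4,2) = 23.4300; S(4,3) = 18.3388; S(4,4) = 14.3538
Terminal payoffs V(N, i) = max(S_T - K, 0):
  V(4,0) = 14.625169; V(4,1) = 6.314667; V(4,2) = 0.000000; V(4,3) = 0.000000; V(4,4) = 0.000000
Backward induction: V(k, i) = exp(-r*dt) * [p * V(k+1, i) + (1-p) * V(k+1, i+1)]; then take max(V_cont, immediate exercise) for American.
  V(3,0) = exp(-r*dt) * [p*14.625169 + (1-p)*6.314667] = 10.264393; exercise = 10.215727; V(3,0) = max -> 10.264393
  V(3,1) = exp(-r*dt) * [p*6.314667 + (1-p)*0.000000] = 3.011053; exercise = 2.863377; V(3,1) = max -> 3.011053
  V(3,2) = exp(-r*dt) * [p*0.000000 + (1-p)*0.000000] = 0.000000; exercise = 0.000000; V(3,2) = max -> 0.000000
  V(3,3) = exp(-r*dt) * [p*0.000000 + (1-p)*0.000000] = 0.000000; exercise = 0.000000; V(3,3) = max -> 0.000000
  V(2,0) = exp(-r*dt) * [p*10.264393 + (1-p)*3.011053] = 6.463494; exercise = 6.314667; V(2,0) = max -> 6.463494
  V(2,1) = exp(-r*dt) * [p*3.011053 + (1-p)*0.000000] = 1.435775; exercise = 0.000000; V(2,1) = max -> 1.435775
  V(2,2) = exp(-r*dt) * [p*0.000000 + (1-p)*0.000000] = 0.000000; exercise = 0.000000; V(2,2) = max -> 0.000000
  V(1,0) = exp(-r*dt) * [p*6.463494 + (1-p)*1.435775] = 3.830208; exercise = 2.863377; V(1,0) = max -> 3.830208
  V(1,1) = exp(-r*dt) * [p*1.435775 + (1-p)*0.000000] = 0.684627; exercise = 0.000000; V(1,1) = max -> 0.684627
  V(0,0) = exp(-r*dt) * [p*3.830208 + (1-p)*0.684627] = 2.183139; exercise = 0.000000; V(0,0) = max -> 2.183139


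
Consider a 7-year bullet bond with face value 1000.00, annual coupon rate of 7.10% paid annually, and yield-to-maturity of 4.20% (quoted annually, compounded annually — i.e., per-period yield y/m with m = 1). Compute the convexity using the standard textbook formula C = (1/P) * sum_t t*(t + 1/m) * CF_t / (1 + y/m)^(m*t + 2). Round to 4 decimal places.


Answer: Convexity = 40.4581

Derivation:
Coupon per period c = face * coupon_rate / m = 71.000000
Periods per year m = 1; per-period yield y/m = 0.042000
Number of cashflows N = 7
Cashflows (t years, CF_t, discount factor 1/(1+y/m)^(m*t), PV):
  t = 1.0000: CF_t = 71.000000, DF = 0.959693, PV = 68.138196
  t = 2.0000: CF_t = 71.000000, DF = 0.921010, PV = 65.391743
  t = 3.0000: CF_t = 71.000000, DF = 0.883887, PV = 62.755991
  t = 4.0000: CF_t = 71.000000, DF = 0.848260, PV = 60.226479
  t = 5.0000: CF_t = 71.000000, DF = 0.814069, PV = 57.798924
  t = 6.0000: CF_t = 71.000000, DF = 0.781257, PV = 55.469217
  t = 7.0000: CF_t = 1071.000000, DF = 0.749766, PV = 802.999802
Price P = sum_t PV_t = 1172.780351
Convexity numerator sum_t t*(t + 1/m) * CF_t / (1+y/m)^(m*t + 2):
  t = 1.0000: term = 125.511982
  t = 2.0000: term = 361.358873
  t = 3.0000: term = 693.587089
  t = 4.0000: term = 1109.384339
  t = 5.0000: term = 1597.002407
  t = 6.0000: term = 2145.684616
  t = 7.0000: term = 41415.988098
Convexity = (1/P) * sum = 47448.517403 / 1172.780351 = 40.458145


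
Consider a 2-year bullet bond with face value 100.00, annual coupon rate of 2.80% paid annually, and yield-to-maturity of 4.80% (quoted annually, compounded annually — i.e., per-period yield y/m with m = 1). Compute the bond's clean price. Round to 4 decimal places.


Answer: Price = 96.2706

Derivation:
Coupon per period c = face * coupon_rate / m = 2.800000
Periods per year m = 1; per-period yield y/m = 0.048000
Number of cashflows N = 2
Cashflows (t years, CF_t, discount factor 1/(1+y/m)^(m*t), PV):
  t = 1.0000: CF_t = 2.800000, DF = 0.954198, PV = 2.671756
  t = 2.0000: CF_t = 102.800000, DF = 0.910495, PV = 93.598858
Price P = sum_t PV_t = 96.270614


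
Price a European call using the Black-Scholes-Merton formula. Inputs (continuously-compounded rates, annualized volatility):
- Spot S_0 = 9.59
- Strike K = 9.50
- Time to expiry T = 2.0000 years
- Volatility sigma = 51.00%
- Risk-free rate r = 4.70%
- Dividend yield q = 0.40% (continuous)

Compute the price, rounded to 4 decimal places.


d1 = (ln(S/K) + (r - q + 0.5*sigma^2) * T) / (sigma * sqrt(T)) = 0.49293535
d2 = d1 - sigma * sqrt(T) = -0.22831356
exp(-rT) = 0.91028276; exp(-qT) = 0.99203191
C = S_0 * exp(-qT) * N(d1) - K * exp(-rT) * N(d2)
N(d1) = 0.68897087; N(d2) = 0.40970124
C = 9.5900 * 0.99203191 * 0.68897087 - 9.5000 * 0.91028276 * 0.40970124 = 3.0116

Answer: Price = 3.0116


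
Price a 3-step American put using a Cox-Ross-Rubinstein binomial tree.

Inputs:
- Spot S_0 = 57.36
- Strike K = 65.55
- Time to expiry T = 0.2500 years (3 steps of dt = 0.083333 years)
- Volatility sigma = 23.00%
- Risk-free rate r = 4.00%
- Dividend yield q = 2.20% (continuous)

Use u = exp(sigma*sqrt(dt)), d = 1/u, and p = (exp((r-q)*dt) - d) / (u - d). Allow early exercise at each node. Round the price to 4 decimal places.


dt = T/N = 0.083333
u = exp(sigma*sqrt(dt)) = 1.068649; d = 1/u = 0.935761
p = (exp((r-q)*dt) - d) / (u - d) = 0.494703
Discount per step: exp(-r*dt) = 0.996672
Stock lattice S(k, i) with i counting down-moves:
  k=0: S(0,0) = 57.3600
  k=1: S(1,0) = 61.2977; S(1,1) = 53.6752
  k=2: S(2,0) = 65.5057; S(2,1) = 57.3600; S(2,2) = 50.2272
  k=3: S(3,0) = 70.0026; S(3,1) = 61.2977; S(3,2) = 53.6752; S(3,3) = 47.0006
Terminal payoffs V(N, i) = max(K - S_T, 0):
  V(3,0) = 0.000000; V(3,1) = 4.252290; V(3,2) = 11.874755; V(3,3) = 18.549354
Backward induction: V(k, i) = exp(-r*dt) * [p * V(k+1, i) + (1-p) * V(k+1, i+1)]; then take max(V_cont, immediate exercise) for American.
  V(2,0) = exp(-r*dt) * [p*0.000000 + (1-p)*4.252290] = 2.141517; exercise = 0.044261; V(2,0) = max -> 2.141517
  V(2,1) = exp(-r*dt) * [p*4.252290 + (1-p)*11.874755] = 8.076927; exercise = 8.190000; V(2,1) = max -> 8.190000
  V(2,2) = exp(-r*dt) * [p*11.874755 + (1-p)*18.549354] = 15.196667; exercise = 15.322804; V(2,2) = max -> 15.322804
  V(1,0) = exp(-r*dt) * [p*2.141517 + (1-p)*8.190000] = 5.180498; exercise = 4.252290; V(1,0) = max -> 5.180498
  V(1,1) = exp(-r*dt) * [p*8.190000 + (1-p)*15.322804] = 11.754933; exercise = 11.874755; V(1,1) = max -> 11.874755
  V(0,0) = exp(-r*dt) * [p*5.180498 + (1-p)*11.874755] = 8.534587; exercise = 8.190000; V(0,0) = max -> 8.534587

Answer: Price = V(0,0) = 8.5346


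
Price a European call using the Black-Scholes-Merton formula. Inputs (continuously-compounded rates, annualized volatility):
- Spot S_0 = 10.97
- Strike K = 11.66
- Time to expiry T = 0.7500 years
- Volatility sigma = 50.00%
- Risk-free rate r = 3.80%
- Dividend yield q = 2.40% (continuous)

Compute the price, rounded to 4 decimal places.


Answer: Price = 1.6282

Derivation:
d1 = (ln(S/K) + (r - q + 0.5*sigma^2) * T) / (sigma * sqrt(T)) = 0.09988181
d2 = d1 - sigma * sqrt(T) = -0.33313089
exp(-rT) = 0.97190229; exp(-qT) = 0.98216103
C = S_0 * exp(-qT) * N(d1) - K * exp(-rT) * N(d2)
N(d1) = 0.53978092; N(d2) = 0.36951774
C = 10.9700 * 0.98216103 * 0.53978092 - 11.6600 * 0.97190229 * 0.36951774 = 1.6282


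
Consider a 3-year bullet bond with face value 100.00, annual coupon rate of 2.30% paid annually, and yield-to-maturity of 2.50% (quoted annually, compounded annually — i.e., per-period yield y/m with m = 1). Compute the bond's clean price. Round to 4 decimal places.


Coupon per period c = face * coupon_rate / m = 2.300000
Periods per year m = 1; per-period yield y/m = 0.025000
Number of cashflows N = 3
Cashflows (t years, CF_t, discount factor 1/(1+y/m)^(m*t), PV):
  t = 1.0000: CF_t = 2.300000, DF = 0.975610, PV = 2.243902
  t = 2.0000: CF_t = 2.300000, DF = 0.951814, PV = 2.189173
  t = 3.0000: CF_t = 102.300000, DF = 0.928599, PV = 94.995720
Price P = sum_t PV_t = 99.428795

Answer: Price = 99.4288


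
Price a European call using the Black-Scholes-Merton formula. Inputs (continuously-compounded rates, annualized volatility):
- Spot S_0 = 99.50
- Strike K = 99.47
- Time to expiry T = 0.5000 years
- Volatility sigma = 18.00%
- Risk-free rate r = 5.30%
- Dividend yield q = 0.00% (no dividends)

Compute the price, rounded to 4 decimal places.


Answer: Price = 6.4077

Derivation:
d1 = (ln(S/K) + (r - q + 0.5*sigma^2) * T) / (sigma * sqrt(T)) = 0.27421250
d2 = d1 - sigma * sqrt(T) = 0.14693328
exp(-rT) = 0.97384804; exp(-qT) = 1.00000000
C = S_0 * exp(-qT) * N(d1) - K * exp(-rT) * N(d2)
N(d1) = 0.60803934; N(d2) = 0.55840766
C = 99.5000 * 1.00000000 * 0.60803934 - 99.4700 * 0.97384804 * 0.55840766 = 6.4077


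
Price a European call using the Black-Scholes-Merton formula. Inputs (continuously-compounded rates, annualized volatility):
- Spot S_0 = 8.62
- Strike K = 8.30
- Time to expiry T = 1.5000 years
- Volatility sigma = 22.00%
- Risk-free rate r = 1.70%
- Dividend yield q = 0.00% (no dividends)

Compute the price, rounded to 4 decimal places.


d1 = (ln(S/K) + (r - q + 0.5*sigma^2) * T) / (sigma * sqrt(T)) = 0.36976001
d2 = d1 - sigma * sqrt(T) = 0.10031614
exp(-rT) = 0.97482238; exp(-qT) = 1.00000000
C = S_0 * exp(-qT) * N(d1) - K * exp(-rT) * N(d2)
N(d1) = 0.64421934; N(d2) = 0.53995333
C = 8.6200 * 1.00000000 * 0.64421934 - 8.3000 * 0.97482238 * 0.53995333 = 1.1844

Answer: Price = 1.1844


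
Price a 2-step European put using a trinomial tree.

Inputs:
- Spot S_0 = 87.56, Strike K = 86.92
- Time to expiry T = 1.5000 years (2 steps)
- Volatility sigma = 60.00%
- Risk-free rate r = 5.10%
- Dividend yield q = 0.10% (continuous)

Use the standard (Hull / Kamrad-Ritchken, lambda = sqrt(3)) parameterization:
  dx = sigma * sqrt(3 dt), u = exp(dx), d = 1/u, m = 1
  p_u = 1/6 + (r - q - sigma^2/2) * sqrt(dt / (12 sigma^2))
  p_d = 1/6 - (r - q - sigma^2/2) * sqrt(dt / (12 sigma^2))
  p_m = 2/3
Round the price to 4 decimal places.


Answer: Price = V(0,0) = 17.2710

Derivation:
dt = T/N = 0.750000; dx = sigma*sqrt(3*dt) = 0.900000
u = exp(dx) = 2.459603; d = 1/u = 0.406570
p_u = 0.112500, p_m = 0.666667, p_d = 0.220833
Discount per step: exp(-r*dt) = 0.962472
Stock lattice S(k, j) with j the centered position index:
  k=0: S(0,+0) = 87.5600
  k=1: S(1,-1) = 35.5992; S(1,+0) = 87.5600; S(1,+1) = 215.3628
  k=2: S(2,-2) = 14.4736; S(2,-1) = 35.5992; S(2,+0) = 87.5600; S(2,+1) = 215.3628; S(2,+2) = 529.7071
Terminal payoffs V(N, j) = max(K - S_T, 0):
  V(2,-2) = 72.446429; V(2,-1) = 51.320761; V(2,+0) = 0.000000; V(2,+1) = 0.000000; V(2,+2) = 0.000000
Backward induction: V(k, j) = exp(-r*dt) * [p_u * V(k+1, j+1) + p_m * V(k+1, j) + p_d * V(k+1, j-1)]
  V(1,-1) = exp(-r*dt) * [p_u*0.000000 + p_m*51.320761 + p_d*72.446429] = 48.328070
  V(1,+0) = exp(-r*dt) * [p_u*0.000000 + p_m*0.000000 + p_d*51.320761] = 10.908021
  V(1,+1) = exp(-r*dt) * [p_u*0.000000 + p_m*0.000000 + p_d*0.000000] = 0.000000
  V(0,+0) = exp(-r*dt) * [p_u*0.000000 + p_m*10.908021 + p_d*48.328070] = 17.271048


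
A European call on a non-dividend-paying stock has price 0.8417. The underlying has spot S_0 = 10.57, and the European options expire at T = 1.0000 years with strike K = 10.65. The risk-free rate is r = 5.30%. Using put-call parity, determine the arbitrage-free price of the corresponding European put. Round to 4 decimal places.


Put-call parity: C - P = S_0 * exp(-qT) - K * exp(-rT).
S_0 * exp(-qT) = 10.5700 * 1.00000000 = 10.57000000
K * exp(-rT) = 10.6500 * 0.94838001 = 10.10024713
P = C - S*exp(-qT) + K*exp(-rT)
P = 0.8417 - 10.57000000 + 10.10024713 = 0.3719

Answer: Put price = 0.3719


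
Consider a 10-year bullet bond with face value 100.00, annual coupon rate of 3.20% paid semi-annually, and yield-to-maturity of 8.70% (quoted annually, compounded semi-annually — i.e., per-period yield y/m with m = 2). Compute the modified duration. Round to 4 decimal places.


Coupon per period c = face * coupon_rate / m = 1.600000
Periods per year m = 2; per-period yield y/m = 0.043500
Number of cashflows N = 20
Cashflows (t years, CF_t, discount factor 1/(1+y/m)^(m*t), PV):
  t = 0.5000: CF_t = 1.600000, DF = 0.958313, PV = 1.533301
  t = 1.0000: CF_t = 1.600000, DF = 0.918365, PV = 1.469383
  t = 1.5000: CF_t = 1.600000, DF = 0.880081, PV = 1.408130
  t = 2.0000: CF_t = 1.600000, DF = 0.843393, PV = 1.349429
  t = 2.5000: CF_t = 1.600000, DF = 0.808235, PV = 1.293176
  t = 3.0000: CF_t = 1.600000, DF = 0.774543, PV = 1.239268
  t = 3.5000: CF_t = 1.600000, DF = 0.742254, PV = 1.187607
  t = 4.0000: CF_t = 1.600000, DF = 0.711312, PV = 1.138100
  t = 4.5000: CF_t = 1.600000, DF = 0.681660, PV = 1.090656
  t = 5.0000: CF_t = 1.600000, DF = 0.653244, PV = 1.045190
  t = 5.5000: CF_t = 1.600000, DF = 0.626013, PV = 1.001620
  t = 6.0000: CF_t = 1.600000, DF = 0.599916, PV = 0.959866
  t = 6.5000: CF_t = 1.600000, DF = 0.574908, PV = 0.919852
  t = 7.0000: CF_t = 1.600000, DF = 0.550942, PV = 0.881507
  t = 7.5000: CF_t = 1.600000, DF = 0.527975, PV = 0.844760
  t = 8.0000: CF_t = 1.600000, DF = 0.505965, PV = 0.809545
  t = 8.5000: CF_t = 1.600000, DF = 0.484873, PV = 0.775797
  t = 9.0000: CF_t = 1.600000, DF = 0.464661, PV = 0.743457
  t = 9.5000: CF_t = 1.600000, DF = 0.445290, PV = 0.712465
  t = 10.0000: CF_t = 101.600000, DF = 0.426728, PV = 43.355544
Price P = sum_t PV_t = 63.758654
First compute Macaulay numerator sum_t t * PV_t:
  t * PV_t at t = 0.5000: 0.766651
  t * PV_t at t = 1.0000: 1.469383
  t * PV_t at t = 1.5000: 2.112194
  t * PV_t at t = 2.0000: 2.698859
  t * PV_t at t = 2.5000: 3.232941
  t * PV_t at t = 3.0000: 3.717804
  t * PV_t at t = 3.5000: 4.156625
  t * PV_t at t = 4.0000: 4.552399
  t * PV_t at t = 4.5000: 4.907953
  t * PV_t at t = 5.0000: 5.225952
  t * PV_t at t = 5.5000: 5.508910
  t * PV_t at t = 6.0000: 5.759195
  t * PV_t at t = 6.5000: 5.979040
  t * PV_t at t = 7.0000: 6.170547
  t * PV_t at t = 7.5000: 6.335698
  t * PV_t at t = 8.0000: 6.476356
  t * PV_t at t = 8.5000: 6.594277
  t * PV_t at t = 9.0000: 6.691112
  t * PV_t at t = 9.5000: 6.768415
  t * PV_t at t = 10.0000: 433.555440
Macaulay duration D = 522.679752 / 63.758654 = 8.197785
Modified duration = D / (1 + y/m) = 8.197785 / (1 + 0.043500) = 7.856047

Answer: Modified duration = 7.8560


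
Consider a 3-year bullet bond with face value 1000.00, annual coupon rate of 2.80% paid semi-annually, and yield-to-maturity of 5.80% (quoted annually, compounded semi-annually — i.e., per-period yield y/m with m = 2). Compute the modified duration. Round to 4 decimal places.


Coupon per period c = face * coupon_rate / m = 14.000000
Periods per year m = 2; per-period yield y/m = 0.029000
Number of cashflows N = 6
Cashflows (t years, CF_t, discount factor 1/(1+y/m)^(m*t), PV):
  t = 0.5000: CF_t = 14.000000, DF = 0.971817, PV = 13.605442
  t = 1.0000: CF_t = 14.000000, DF = 0.944429, PV = 13.222004
  t = 1.5000: CF_t = 14.000000, DF = 0.917812, PV = 12.849372
  t = 2.0000: CF_t = 14.000000, DF = 0.891946, PV = 12.487242
  t = 2.5000: CF_t = 14.000000, DF = 0.866808, PV = 12.135318
  t = 3.0000: CF_t = 1014.000000, DF = 0.842379, PV = 854.172738
Price P = sum_t PV_t = 918.472117
First compute Macaulay numerator sum_t t * PV_t:
  t * PV_t at t = 0.5000: 6.802721
  t * PV_t at t = 1.0000: 13.222004
  t * PV_t at t = 1.5000: 19.274058
  t * PV_t at t = 2.0000: 24.974484
  t * PV_t at t = 2.5000: 30.338295
  t * PV_t at t = 3.0000: 2562.518215
Macaulay duration D = 2657.129778 / 918.472117 = 2.892989
Modified duration = D / (1 + y/m) = 2.892989 / (1 + 0.029000) = 2.811457

Answer: Modified duration = 2.8115
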